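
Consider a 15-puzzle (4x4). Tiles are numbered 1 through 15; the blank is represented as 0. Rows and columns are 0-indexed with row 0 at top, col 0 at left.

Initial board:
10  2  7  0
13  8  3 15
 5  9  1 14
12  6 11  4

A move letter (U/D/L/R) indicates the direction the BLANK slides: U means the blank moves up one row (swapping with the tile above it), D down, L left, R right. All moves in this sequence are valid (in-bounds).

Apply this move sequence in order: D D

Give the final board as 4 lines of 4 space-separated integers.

Answer: 10  2  7 15
13  8  3 14
 5  9  1  0
12  6 11  4

Derivation:
After move 1 (D):
10  2  7 15
13  8  3  0
 5  9  1 14
12  6 11  4

After move 2 (D):
10  2  7 15
13  8  3 14
 5  9  1  0
12  6 11  4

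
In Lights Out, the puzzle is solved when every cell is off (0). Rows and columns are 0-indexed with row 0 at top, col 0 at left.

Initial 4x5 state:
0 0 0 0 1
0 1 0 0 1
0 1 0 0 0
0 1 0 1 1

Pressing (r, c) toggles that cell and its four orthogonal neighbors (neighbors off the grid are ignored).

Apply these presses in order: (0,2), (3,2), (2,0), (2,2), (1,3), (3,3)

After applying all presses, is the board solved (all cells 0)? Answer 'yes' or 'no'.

After press 1 at (0,2):
0 1 1 1 1
0 1 1 0 1
0 1 0 0 0
0 1 0 1 1

After press 2 at (3,2):
0 1 1 1 1
0 1 1 0 1
0 1 1 0 0
0 0 1 0 1

After press 3 at (2,0):
0 1 1 1 1
1 1 1 0 1
1 0 1 0 0
1 0 1 0 1

After press 4 at (2,2):
0 1 1 1 1
1 1 0 0 1
1 1 0 1 0
1 0 0 0 1

After press 5 at (1,3):
0 1 1 0 1
1 1 1 1 0
1 1 0 0 0
1 0 0 0 1

After press 6 at (3,3):
0 1 1 0 1
1 1 1 1 0
1 1 0 1 0
1 0 1 1 0

Lights still on: 13

Answer: no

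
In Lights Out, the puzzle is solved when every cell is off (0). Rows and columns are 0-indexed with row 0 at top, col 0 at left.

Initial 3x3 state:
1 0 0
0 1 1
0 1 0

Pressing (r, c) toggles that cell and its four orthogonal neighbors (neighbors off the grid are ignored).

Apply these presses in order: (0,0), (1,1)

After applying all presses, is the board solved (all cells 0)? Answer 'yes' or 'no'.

After press 1 at (0,0):
0 1 0
1 1 1
0 1 0

After press 2 at (1,1):
0 0 0
0 0 0
0 0 0

Lights still on: 0

Answer: yes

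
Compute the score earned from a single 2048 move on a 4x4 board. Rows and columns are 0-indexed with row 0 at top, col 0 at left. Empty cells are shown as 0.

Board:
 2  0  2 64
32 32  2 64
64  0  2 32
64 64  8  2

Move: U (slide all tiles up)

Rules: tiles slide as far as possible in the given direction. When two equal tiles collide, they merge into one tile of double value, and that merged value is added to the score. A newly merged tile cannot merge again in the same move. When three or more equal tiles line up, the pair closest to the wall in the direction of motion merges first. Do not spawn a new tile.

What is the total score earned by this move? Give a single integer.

Slide up:
col 0: [2, 32, 64, 64] -> [2, 32, 128, 0]  score +128 (running 128)
col 1: [0, 32, 0, 64] -> [32, 64, 0, 0]  score +0 (running 128)
col 2: [2, 2, 2, 8] -> [4, 2, 8, 0]  score +4 (running 132)
col 3: [64, 64, 32, 2] -> [128, 32, 2, 0]  score +128 (running 260)
Board after move:
  2  32   4 128
 32  64   2  32
128   0   8   2
  0   0   0   0

Answer: 260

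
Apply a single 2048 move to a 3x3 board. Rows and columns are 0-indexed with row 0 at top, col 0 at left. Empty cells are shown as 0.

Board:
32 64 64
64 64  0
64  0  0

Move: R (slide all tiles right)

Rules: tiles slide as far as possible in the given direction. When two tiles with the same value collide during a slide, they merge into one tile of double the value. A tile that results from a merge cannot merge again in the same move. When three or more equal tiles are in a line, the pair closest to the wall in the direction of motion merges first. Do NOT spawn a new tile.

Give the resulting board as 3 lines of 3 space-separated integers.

Slide right:
row 0: [32, 64, 64] -> [0, 32, 128]
row 1: [64, 64, 0] -> [0, 0, 128]
row 2: [64, 0, 0] -> [0, 0, 64]

Answer:   0  32 128
  0   0 128
  0   0  64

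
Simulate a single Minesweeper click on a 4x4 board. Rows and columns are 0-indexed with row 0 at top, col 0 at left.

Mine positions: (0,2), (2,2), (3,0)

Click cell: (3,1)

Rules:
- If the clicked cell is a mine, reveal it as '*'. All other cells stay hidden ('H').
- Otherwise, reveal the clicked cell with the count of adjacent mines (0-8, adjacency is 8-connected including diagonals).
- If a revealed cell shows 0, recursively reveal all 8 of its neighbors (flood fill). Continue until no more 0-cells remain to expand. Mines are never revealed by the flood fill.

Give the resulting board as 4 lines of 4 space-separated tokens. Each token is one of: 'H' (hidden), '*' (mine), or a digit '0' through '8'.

H H H H
H H H H
H H H H
H 2 H H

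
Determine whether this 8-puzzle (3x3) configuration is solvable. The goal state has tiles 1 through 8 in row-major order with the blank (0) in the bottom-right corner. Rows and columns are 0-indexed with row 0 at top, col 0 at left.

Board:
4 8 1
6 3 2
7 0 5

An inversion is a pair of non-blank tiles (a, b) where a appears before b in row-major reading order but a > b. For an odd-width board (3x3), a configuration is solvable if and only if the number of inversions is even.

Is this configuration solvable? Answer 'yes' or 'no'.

Inversions (pairs i<j in row-major order where tile[i] > tile[j] > 0): 14
14 is even, so the puzzle is solvable.

Answer: yes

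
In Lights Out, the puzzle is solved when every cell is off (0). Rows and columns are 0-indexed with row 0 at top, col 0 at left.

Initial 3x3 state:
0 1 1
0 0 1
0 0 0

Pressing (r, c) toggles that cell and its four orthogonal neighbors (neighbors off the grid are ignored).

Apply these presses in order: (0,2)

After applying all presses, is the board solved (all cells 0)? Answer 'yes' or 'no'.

After press 1 at (0,2):
0 0 0
0 0 0
0 0 0

Lights still on: 0

Answer: yes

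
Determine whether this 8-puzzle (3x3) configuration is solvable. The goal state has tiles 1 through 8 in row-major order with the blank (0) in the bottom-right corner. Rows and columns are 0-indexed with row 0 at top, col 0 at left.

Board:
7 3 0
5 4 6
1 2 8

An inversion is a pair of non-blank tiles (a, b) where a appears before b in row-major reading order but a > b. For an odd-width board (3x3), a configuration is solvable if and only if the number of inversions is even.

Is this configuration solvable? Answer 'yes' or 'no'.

Inversions (pairs i<j in row-major order where tile[i] > tile[j] > 0): 15
15 is odd, so the puzzle is not solvable.

Answer: no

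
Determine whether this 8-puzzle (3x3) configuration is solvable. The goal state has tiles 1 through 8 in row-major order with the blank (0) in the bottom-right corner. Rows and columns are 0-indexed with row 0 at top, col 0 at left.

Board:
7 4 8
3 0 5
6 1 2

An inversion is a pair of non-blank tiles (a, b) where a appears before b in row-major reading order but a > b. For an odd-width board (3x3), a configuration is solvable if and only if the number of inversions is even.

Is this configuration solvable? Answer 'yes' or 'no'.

Answer: yes

Derivation:
Inversions (pairs i<j in row-major order where tile[i] > tile[j] > 0): 20
20 is even, so the puzzle is solvable.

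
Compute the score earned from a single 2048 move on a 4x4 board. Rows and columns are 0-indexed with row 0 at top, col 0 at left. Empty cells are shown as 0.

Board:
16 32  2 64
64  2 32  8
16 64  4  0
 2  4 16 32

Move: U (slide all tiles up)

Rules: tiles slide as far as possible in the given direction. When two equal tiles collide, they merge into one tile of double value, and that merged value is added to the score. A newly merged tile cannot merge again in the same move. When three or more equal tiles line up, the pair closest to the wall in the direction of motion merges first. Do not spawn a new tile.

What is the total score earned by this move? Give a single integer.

Answer: 0

Derivation:
Slide up:
col 0: [16, 64, 16, 2] -> [16, 64, 16, 2]  score +0 (running 0)
col 1: [32, 2, 64, 4] -> [32, 2, 64, 4]  score +0 (running 0)
col 2: [2, 32, 4, 16] -> [2, 32, 4, 16]  score +0 (running 0)
col 3: [64, 8, 0, 32] -> [64, 8, 32, 0]  score +0 (running 0)
Board after move:
16 32  2 64
64  2 32  8
16 64  4 32
 2  4 16  0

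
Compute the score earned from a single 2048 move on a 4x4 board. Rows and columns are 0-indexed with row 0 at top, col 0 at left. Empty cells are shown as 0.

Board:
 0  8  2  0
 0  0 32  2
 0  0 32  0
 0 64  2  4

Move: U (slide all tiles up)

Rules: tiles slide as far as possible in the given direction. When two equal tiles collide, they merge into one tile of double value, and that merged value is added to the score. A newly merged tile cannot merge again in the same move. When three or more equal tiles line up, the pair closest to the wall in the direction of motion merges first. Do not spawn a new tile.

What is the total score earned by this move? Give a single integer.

Slide up:
col 0: [0, 0, 0, 0] -> [0, 0, 0, 0]  score +0 (running 0)
col 1: [8, 0, 0, 64] -> [8, 64, 0, 0]  score +0 (running 0)
col 2: [2, 32, 32, 2] -> [2, 64, 2, 0]  score +64 (running 64)
col 3: [0, 2, 0, 4] -> [2, 4, 0, 0]  score +0 (running 64)
Board after move:
 0  8  2  2
 0 64 64  4
 0  0  2  0
 0  0  0  0

Answer: 64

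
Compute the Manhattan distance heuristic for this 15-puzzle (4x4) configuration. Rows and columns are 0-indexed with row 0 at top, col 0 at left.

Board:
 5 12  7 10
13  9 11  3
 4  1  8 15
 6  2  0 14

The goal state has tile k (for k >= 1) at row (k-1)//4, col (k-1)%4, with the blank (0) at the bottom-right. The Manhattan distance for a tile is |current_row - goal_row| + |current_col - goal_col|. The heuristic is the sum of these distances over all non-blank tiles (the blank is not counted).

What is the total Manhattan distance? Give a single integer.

Tile 5: (0,0)->(1,0) = 1
Tile 12: (0,1)->(2,3) = 4
Tile 7: (0,2)->(1,2) = 1
Tile 10: (0,3)->(2,1) = 4
Tile 13: (1,0)->(3,0) = 2
Tile 9: (1,1)->(2,0) = 2
Tile 11: (1,2)->(2,2) = 1
Tile 3: (1,3)->(0,2) = 2
Tile 4: (2,0)->(0,3) = 5
Tile 1: (2,1)->(0,0) = 3
Tile 8: (2,2)->(1,3) = 2
Tile 15: (2,3)->(3,2) = 2
Tile 6: (3,0)->(1,1) = 3
Tile 2: (3,1)->(0,1) = 3
Tile 14: (3,3)->(3,1) = 2
Sum: 1 + 4 + 1 + 4 + 2 + 2 + 1 + 2 + 5 + 3 + 2 + 2 + 3 + 3 + 2 = 37

Answer: 37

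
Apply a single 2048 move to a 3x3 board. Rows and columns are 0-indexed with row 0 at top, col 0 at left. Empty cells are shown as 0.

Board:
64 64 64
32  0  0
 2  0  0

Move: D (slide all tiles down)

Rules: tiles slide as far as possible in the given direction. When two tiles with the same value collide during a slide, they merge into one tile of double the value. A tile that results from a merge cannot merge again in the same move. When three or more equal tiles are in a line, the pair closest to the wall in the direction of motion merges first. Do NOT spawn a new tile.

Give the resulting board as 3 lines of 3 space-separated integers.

Answer: 64  0  0
32  0  0
 2 64 64

Derivation:
Slide down:
col 0: [64, 32, 2] -> [64, 32, 2]
col 1: [64, 0, 0] -> [0, 0, 64]
col 2: [64, 0, 0] -> [0, 0, 64]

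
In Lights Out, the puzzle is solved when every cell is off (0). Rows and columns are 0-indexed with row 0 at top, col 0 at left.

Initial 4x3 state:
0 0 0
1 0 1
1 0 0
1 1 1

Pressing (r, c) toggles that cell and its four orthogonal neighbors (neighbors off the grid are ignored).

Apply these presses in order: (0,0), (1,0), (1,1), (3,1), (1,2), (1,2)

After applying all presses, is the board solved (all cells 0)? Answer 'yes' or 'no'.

After press 1 at (0,0):
1 1 0
0 0 1
1 0 0
1 1 1

After press 2 at (1,0):
0 1 0
1 1 1
0 0 0
1 1 1

After press 3 at (1,1):
0 0 0
0 0 0
0 1 0
1 1 1

After press 4 at (3,1):
0 0 0
0 0 0
0 0 0
0 0 0

After press 5 at (1,2):
0 0 1
0 1 1
0 0 1
0 0 0

After press 6 at (1,2):
0 0 0
0 0 0
0 0 0
0 0 0

Lights still on: 0

Answer: yes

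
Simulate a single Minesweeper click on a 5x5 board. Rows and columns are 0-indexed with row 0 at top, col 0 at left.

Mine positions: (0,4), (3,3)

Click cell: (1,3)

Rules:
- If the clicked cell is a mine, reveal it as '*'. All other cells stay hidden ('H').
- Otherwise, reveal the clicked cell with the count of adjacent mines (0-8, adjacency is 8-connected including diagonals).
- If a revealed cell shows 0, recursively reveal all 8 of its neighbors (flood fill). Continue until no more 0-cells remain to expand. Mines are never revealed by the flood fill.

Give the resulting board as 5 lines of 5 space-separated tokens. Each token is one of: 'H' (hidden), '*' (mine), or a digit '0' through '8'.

H H H H H
H H H 1 H
H H H H H
H H H H H
H H H H H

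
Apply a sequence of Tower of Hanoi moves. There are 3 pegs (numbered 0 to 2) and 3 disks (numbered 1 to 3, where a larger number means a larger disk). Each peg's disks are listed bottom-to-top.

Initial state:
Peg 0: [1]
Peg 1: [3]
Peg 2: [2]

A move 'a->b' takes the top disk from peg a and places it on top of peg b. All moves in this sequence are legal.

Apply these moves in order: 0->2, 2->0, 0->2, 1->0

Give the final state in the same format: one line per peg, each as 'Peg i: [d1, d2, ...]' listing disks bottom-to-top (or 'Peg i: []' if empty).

Answer: Peg 0: [3]
Peg 1: []
Peg 2: [2, 1]

Derivation:
After move 1 (0->2):
Peg 0: []
Peg 1: [3]
Peg 2: [2, 1]

After move 2 (2->0):
Peg 0: [1]
Peg 1: [3]
Peg 2: [2]

After move 3 (0->2):
Peg 0: []
Peg 1: [3]
Peg 2: [2, 1]

After move 4 (1->0):
Peg 0: [3]
Peg 1: []
Peg 2: [2, 1]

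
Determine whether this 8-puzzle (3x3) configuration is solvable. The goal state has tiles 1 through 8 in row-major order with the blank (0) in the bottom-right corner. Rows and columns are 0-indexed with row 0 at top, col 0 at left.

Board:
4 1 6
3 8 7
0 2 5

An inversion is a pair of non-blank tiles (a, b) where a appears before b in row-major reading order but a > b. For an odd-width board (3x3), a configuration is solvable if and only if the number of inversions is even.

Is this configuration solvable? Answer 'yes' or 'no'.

Answer: yes

Derivation:
Inversions (pairs i<j in row-major order where tile[i] > tile[j] > 0): 12
12 is even, so the puzzle is solvable.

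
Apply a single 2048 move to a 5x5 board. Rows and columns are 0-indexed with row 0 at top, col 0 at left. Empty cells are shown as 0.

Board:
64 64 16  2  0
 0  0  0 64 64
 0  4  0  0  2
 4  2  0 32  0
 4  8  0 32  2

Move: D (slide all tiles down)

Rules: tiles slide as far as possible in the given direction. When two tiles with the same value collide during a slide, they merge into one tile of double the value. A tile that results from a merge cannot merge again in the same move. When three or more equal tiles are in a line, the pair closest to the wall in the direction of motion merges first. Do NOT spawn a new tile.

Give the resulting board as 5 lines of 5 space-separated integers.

Answer:  0  0  0  0  0
 0 64  0  0  0
 0  4  0  2  0
64  2  0 64 64
 8  8 16 64  4

Derivation:
Slide down:
col 0: [64, 0, 0, 4, 4] -> [0, 0, 0, 64, 8]
col 1: [64, 0, 4, 2, 8] -> [0, 64, 4, 2, 8]
col 2: [16, 0, 0, 0, 0] -> [0, 0, 0, 0, 16]
col 3: [2, 64, 0, 32, 32] -> [0, 0, 2, 64, 64]
col 4: [0, 64, 2, 0, 2] -> [0, 0, 0, 64, 4]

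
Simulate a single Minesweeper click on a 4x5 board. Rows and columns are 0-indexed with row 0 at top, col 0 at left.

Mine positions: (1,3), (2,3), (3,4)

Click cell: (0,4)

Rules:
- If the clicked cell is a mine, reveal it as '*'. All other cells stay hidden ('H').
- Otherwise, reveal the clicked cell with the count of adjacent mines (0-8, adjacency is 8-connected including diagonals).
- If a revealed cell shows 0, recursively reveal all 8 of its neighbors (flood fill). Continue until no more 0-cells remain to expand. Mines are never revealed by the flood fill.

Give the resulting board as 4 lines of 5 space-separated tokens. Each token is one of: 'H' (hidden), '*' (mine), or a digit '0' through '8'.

H H H H 1
H H H H H
H H H H H
H H H H H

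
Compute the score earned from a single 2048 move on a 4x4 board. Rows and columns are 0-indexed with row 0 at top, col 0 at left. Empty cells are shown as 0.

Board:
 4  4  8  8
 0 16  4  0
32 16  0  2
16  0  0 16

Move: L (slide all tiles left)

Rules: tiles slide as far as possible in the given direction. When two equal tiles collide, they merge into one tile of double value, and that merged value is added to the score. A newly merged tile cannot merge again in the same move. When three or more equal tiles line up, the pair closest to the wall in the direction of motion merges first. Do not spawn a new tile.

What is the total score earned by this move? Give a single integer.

Slide left:
row 0: [4, 4, 8, 8] -> [8, 16, 0, 0]  score +24 (running 24)
row 1: [0, 16, 4, 0] -> [16, 4, 0, 0]  score +0 (running 24)
row 2: [32, 16, 0, 2] -> [32, 16, 2, 0]  score +0 (running 24)
row 3: [16, 0, 0, 16] -> [32, 0, 0, 0]  score +32 (running 56)
Board after move:
 8 16  0  0
16  4  0  0
32 16  2  0
32  0  0  0

Answer: 56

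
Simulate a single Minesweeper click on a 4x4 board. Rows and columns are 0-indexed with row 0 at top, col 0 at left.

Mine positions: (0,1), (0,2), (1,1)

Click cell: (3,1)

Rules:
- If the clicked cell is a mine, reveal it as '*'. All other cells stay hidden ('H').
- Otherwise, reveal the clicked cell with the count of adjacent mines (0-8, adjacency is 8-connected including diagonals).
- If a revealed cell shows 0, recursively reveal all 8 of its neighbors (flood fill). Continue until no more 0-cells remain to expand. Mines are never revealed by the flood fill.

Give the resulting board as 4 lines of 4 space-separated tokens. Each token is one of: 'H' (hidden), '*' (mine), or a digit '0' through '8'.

H H H H
H H 3 1
1 1 1 0
0 0 0 0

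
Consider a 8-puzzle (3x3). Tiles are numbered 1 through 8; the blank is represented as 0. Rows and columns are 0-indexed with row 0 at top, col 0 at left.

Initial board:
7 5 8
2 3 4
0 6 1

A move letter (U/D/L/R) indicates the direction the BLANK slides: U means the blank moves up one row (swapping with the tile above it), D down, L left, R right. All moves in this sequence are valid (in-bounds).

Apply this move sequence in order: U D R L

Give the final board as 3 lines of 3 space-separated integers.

After move 1 (U):
7 5 8
0 3 4
2 6 1

After move 2 (D):
7 5 8
2 3 4
0 6 1

After move 3 (R):
7 5 8
2 3 4
6 0 1

After move 4 (L):
7 5 8
2 3 4
0 6 1

Answer: 7 5 8
2 3 4
0 6 1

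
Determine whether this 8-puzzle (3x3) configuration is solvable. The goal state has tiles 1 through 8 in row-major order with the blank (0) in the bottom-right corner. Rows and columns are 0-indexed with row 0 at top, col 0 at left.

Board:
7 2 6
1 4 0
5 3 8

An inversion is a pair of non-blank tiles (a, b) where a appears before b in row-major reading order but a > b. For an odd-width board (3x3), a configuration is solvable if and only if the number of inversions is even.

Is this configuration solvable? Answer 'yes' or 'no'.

Inversions (pairs i<j in row-major order where tile[i] > tile[j] > 0): 13
13 is odd, so the puzzle is not solvable.

Answer: no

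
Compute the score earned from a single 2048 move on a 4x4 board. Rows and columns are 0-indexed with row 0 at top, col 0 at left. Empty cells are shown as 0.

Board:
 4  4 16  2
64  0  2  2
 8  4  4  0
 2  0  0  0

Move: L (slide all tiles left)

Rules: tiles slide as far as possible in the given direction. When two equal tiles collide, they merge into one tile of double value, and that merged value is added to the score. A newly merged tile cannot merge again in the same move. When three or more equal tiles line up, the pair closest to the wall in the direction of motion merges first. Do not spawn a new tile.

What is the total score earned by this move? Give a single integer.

Answer: 20

Derivation:
Slide left:
row 0: [4, 4, 16, 2] -> [8, 16, 2, 0]  score +8 (running 8)
row 1: [64, 0, 2, 2] -> [64, 4, 0, 0]  score +4 (running 12)
row 2: [8, 4, 4, 0] -> [8, 8, 0, 0]  score +8 (running 20)
row 3: [2, 0, 0, 0] -> [2, 0, 0, 0]  score +0 (running 20)
Board after move:
 8 16  2  0
64  4  0  0
 8  8  0  0
 2  0  0  0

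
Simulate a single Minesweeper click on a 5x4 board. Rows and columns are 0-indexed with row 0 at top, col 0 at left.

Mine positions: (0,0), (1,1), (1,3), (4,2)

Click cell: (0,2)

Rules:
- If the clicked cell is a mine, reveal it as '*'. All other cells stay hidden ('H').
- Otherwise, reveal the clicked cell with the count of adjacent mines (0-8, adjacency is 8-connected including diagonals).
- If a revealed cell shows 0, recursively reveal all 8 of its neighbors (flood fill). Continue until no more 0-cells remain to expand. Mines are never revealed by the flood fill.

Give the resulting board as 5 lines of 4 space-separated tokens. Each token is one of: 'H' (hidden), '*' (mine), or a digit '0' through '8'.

H H 2 H
H H H H
H H H H
H H H H
H H H H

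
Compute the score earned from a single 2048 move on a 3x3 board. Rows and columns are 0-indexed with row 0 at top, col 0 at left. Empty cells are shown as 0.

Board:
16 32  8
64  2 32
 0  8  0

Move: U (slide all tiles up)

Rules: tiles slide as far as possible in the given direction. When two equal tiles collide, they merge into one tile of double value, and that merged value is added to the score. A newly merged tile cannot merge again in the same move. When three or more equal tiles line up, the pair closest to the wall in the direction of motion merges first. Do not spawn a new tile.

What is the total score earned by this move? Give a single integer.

Answer: 0

Derivation:
Slide up:
col 0: [16, 64, 0] -> [16, 64, 0]  score +0 (running 0)
col 1: [32, 2, 8] -> [32, 2, 8]  score +0 (running 0)
col 2: [8, 32, 0] -> [8, 32, 0]  score +0 (running 0)
Board after move:
16 32  8
64  2 32
 0  8  0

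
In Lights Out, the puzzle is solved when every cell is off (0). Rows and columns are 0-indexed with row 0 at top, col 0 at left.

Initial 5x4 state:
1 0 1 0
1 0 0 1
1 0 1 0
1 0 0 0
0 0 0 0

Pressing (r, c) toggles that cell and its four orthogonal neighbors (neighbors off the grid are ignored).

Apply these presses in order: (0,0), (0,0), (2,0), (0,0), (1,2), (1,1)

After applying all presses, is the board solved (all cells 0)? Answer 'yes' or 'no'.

After press 1 at (0,0):
0 1 1 0
0 0 0 1
1 0 1 0
1 0 0 0
0 0 0 0

After press 2 at (0,0):
1 0 1 0
1 0 0 1
1 0 1 0
1 0 0 0
0 0 0 0

After press 3 at (2,0):
1 0 1 0
0 0 0 1
0 1 1 0
0 0 0 0
0 0 0 0

After press 4 at (0,0):
0 1 1 0
1 0 0 1
0 1 1 0
0 0 0 0
0 0 0 0

After press 5 at (1,2):
0 1 0 0
1 1 1 0
0 1 0 0
0 0 0 0
0 0 0 0

After press 6 at (1,1):
0 0 0 0
0 0 0 0
0 0 0 0
0 0 0 0
0 0 0 0

Lights still on: 0

Answer: yes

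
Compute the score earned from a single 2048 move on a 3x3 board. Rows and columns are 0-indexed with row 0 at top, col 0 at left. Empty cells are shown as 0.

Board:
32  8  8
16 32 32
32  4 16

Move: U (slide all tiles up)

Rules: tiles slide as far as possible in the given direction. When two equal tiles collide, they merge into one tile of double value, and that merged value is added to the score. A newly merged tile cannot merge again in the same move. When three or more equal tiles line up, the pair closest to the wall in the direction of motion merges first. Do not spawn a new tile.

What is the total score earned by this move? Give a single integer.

Answer: 0

Derivation:
Slide up:
col 0: [32, 16, 32] -> [32, 16, 32]  score +0 (running 0)
col 1: [8, 32, 4] -> [8, 32, 4]  score +0 (running 0)
col 2: [8, 32, 16] -> [8, 32, 16]  score +0 (running 0)
Board after move:
32  8  8
16 32 32
32  4 16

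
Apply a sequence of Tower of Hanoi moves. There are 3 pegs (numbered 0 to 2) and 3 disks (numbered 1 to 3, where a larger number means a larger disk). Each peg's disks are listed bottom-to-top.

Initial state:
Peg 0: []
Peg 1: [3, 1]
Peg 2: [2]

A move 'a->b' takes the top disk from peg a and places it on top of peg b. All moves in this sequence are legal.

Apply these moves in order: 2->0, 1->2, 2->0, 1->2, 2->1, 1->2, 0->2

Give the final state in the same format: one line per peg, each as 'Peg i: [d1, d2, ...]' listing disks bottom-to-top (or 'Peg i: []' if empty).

Answer: Peg 0: [2]
Peg 1: []
Peg 2: [3, 1]

Derivation:
After move 1 (2->0):
Peg 0: [2]
Peg 1: [3, 1]
Peg 2: []

After move 2 (1->2):
Peg 0: [2]
Peg 1: [3]
Peg 2: [1]

After move 3 (2->0):
Peg 0: [2, 1]
Peg 1: [3]
Peg 2: []

After move 4 (1->2):
Peg 0: [2, 1]
Peg 1: []
Peg 2: [3]

After move 5 (2->1):
Peg 0: [2, 1]
Peg 1: [3]
Peg 2: []

After move 6 (1->2):
Peg 0: [2, 1]
Peg 1: []
Peg 2: [3]

After move 7 (0->2):
Peg 0: [2]
Peg 1: []
Peg 2: [3, 1]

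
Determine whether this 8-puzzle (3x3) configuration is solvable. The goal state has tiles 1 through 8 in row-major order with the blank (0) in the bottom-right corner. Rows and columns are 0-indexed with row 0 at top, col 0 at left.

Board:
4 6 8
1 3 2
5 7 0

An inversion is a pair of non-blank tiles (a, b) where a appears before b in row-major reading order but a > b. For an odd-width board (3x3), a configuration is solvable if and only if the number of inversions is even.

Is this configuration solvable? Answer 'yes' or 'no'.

Inversions (pairs i<j in row-major order where tile[i] > tile[j] > 0): 13
13 is odd, so the puzzle is not solvable.

Answer: no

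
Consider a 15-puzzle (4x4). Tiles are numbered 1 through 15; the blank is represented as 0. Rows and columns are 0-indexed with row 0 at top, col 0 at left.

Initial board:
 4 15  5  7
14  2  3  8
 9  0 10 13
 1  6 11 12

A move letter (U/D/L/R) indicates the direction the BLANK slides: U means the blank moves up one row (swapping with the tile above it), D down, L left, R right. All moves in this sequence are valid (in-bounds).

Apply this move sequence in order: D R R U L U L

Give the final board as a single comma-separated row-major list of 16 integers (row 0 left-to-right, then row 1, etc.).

After move 1 (D):
 4 15  5  7
14  2  3  8
 9  6 10 13
 1  0 11 12

After move 2 (R):
 4 15  5  7
14  2  3  8
 9  6 10 13
 1 11  0 12

After move 3 (R):
 4 15  5  7
14  2  3  8
 9  6 10 13
 1 11 12  0

After move 4 (U):
 4 15  5  7
14  2  3  8
 9  6 10  0
 1 11 12 13

After move 5 (L):
 4 15  5  7
14  2  3  8
 9  6  0 10
 1 11 12 13

After move 6 (U):
 4 15  5  7
14  2  0  8
 9  6  3 10
 1 11 12 13

After move 7 (L):
 4 15  5  7
14  0  2  8
 9  6  3 10
 1 11 12 13

Answer: 4, 15, 5, 7, 14, 0, 2, 8, 9, 6, 3, 10, 1, 11, 12, 13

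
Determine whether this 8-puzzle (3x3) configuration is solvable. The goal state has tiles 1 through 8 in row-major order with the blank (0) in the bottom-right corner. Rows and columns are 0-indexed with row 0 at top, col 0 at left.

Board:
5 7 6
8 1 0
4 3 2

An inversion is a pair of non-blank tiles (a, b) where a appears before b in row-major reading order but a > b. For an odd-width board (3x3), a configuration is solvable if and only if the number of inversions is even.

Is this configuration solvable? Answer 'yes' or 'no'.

Inversions (pairs i<j in row-major order where tile[i] > tile[j] > 0): 20
20 is even, so the puzzle is solvable.

Answer: yes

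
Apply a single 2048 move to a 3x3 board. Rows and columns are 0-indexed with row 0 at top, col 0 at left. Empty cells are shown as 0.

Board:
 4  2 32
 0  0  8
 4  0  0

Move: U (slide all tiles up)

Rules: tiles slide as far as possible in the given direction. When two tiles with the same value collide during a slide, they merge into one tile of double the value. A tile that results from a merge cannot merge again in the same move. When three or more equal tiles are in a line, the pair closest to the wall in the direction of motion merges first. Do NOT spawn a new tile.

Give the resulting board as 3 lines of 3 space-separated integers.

Slide up:
col 0: [4, 0, 4] -> [8, 0, 0]
col 1: [2, 0, 0] -> [2, 0, 0]
col 2: [32, 8, 0] -> [32, 8, 0]

Answer:  8  2 32
 0  0  8
 0  0  0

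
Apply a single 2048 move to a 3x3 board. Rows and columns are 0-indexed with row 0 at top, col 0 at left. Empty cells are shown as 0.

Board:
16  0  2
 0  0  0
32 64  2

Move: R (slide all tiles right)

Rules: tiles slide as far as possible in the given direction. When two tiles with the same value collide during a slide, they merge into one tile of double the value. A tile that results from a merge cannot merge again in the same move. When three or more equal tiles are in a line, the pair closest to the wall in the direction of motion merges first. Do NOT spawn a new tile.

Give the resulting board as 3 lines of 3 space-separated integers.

Answer:  0 16  2
 0  0  0
32 64  2

Derivation:
Slide right:
row 0: [16, 0, 2] -> [0, 16, 2]
row 1: [0, 0, 0] -> [0, 0, 0]
row 2: [32, 64, 2] -> [32, 64, 2]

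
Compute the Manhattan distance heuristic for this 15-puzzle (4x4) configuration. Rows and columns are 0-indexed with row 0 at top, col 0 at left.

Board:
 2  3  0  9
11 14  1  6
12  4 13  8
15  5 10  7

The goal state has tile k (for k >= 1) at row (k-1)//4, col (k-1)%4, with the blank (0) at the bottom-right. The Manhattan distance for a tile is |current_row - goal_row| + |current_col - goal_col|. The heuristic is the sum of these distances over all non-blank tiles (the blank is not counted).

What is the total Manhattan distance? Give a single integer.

Tile 2: (0,0)->(0,1) = 1
Tile 3: (0,1)->(0,2) = 1
Tile 9: (0,3)->(2,0) = 5
Tile 11: (1,0)->(2,2) = 3
Tile 14: (1,1)->(3,1) = 2
Tile 1: (1,2)->(0,0) = 3
Tile 6: (1,3)->(1,1) = 2
Tile 12: (2,0)->(2,3) = 3
Tile 4: (2,1)->(0,3) = 4
Tile 13: (2,2)->(3,0) = 3
Tile 8: (2,3)->(1,3) = 1
Tile 15: (3,0)->(3,2) = 2
Tile 5: (3,1)->(1,0) = 3
Tile 10: (3,2)->(2,1) = 2
Tile 7: (3,3)->(1,2) = 3
Sum: 1 + 1 + 5 + 3 + 2 + 3 + 2 + 3 + 4 + 3 + 1 + 2 + 3 + 2 + 3 = 38

Answer: 38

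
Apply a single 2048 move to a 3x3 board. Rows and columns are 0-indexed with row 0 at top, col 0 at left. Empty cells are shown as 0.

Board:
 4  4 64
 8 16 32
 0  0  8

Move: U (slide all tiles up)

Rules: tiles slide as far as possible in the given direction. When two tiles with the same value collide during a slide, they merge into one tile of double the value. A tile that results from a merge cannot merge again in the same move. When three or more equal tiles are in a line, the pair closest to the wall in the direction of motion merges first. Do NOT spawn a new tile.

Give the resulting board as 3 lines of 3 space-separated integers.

Slide up:
col 0: [4, 8, 0] -> [4, 8, 0]
col 1: [4, 16, 0] -> [4, 16, 0]
col 2: [64, 32, 8] -> [64, 32, 8]

Answer:  4  4 64
 8 16 32
 0  0  8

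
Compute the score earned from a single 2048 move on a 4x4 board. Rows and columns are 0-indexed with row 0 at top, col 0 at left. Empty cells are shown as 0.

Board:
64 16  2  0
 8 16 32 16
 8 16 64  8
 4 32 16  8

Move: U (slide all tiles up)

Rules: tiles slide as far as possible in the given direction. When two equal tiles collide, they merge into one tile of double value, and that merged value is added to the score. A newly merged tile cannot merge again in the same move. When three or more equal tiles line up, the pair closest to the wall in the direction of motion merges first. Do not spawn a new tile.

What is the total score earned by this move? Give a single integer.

Slide up:
col 0: [64, 8, 8, 4] -> [64, 16, 4, 0]  score +16 (running 16)
col 1: [16, 16, 16, 32] -> [32, 16, 32, 0]  score +32 (running 48)
col 2: [2, 32, 64, 16] -> [2, 32, 64, 16]  score +0 (running 48)
col 3: [0, 16, 8, 8] -> [16, 16, 0, 0]  score +16 (running 64)
Board after move:
64 32  2 16
16 16 32 16
 4 32 64  0
 0  0 16  0

Answer: 64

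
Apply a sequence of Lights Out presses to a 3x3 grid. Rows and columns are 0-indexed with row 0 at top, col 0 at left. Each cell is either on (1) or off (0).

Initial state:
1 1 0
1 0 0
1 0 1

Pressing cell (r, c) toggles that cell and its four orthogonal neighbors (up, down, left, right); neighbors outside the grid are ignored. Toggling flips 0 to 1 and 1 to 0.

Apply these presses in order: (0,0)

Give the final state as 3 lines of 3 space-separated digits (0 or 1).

After press 1 at (0,0):
0 0 0
0 0 0
1 0 1

Answer: 0 0 0
0 0 0
1 0 1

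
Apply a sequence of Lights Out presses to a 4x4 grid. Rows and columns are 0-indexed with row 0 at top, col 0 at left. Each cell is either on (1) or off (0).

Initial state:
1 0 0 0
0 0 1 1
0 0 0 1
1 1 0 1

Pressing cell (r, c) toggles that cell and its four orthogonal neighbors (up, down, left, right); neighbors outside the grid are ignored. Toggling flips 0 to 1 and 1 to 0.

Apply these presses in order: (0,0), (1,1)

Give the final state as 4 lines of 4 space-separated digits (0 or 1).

Answer: 0 0 0 0
0 1 0 1
0 1 0 1
1 1 0 1

Derivation:
After press 1 at (0,0):
0 1 0 0
1 0 1 1
0 0 0 1
1 1 0 1

After press 2 at (1,1):
0 0 0 0
0 1 0 1
0 1 0 1
1 1 0 1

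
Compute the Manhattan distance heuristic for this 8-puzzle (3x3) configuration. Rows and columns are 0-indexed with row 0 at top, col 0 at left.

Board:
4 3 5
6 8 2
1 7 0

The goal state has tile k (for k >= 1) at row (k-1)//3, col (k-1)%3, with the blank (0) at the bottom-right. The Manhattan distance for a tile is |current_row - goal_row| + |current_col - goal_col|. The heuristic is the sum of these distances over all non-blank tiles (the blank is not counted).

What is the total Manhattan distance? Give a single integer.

Answer: 12

Derivation:
Tile 4: at (0,0), goal (1,0), distance |0-1|+|0-0| = 1
Tile 3: at (0,1), goal (0,2), distance |0-0|+|1-2| = 1
Tile 5: at (0,2), goal (1,1), distance |0-1|+|2-1| = 2
Tile 6: at (1,0), goal (1,2), distance |1-1|+|0-2| = 2
Tile 8: at (1,1), goal (2,1), distance |1-2|+|1-1| = 1
Tile 2: at (1,2), goal (0,1), distance |1-0|+|2-1| = 2
Tile 1: at (2,0), goal (0,0), distance |2-0|+|0-0| = 2
Tile 7: at (2,1), goal (2,0), distance |2-2|+|1-0| = 1
Sum: 1 + 1 + 2 + 2 + 1 + 2 + 2 + 1 = 12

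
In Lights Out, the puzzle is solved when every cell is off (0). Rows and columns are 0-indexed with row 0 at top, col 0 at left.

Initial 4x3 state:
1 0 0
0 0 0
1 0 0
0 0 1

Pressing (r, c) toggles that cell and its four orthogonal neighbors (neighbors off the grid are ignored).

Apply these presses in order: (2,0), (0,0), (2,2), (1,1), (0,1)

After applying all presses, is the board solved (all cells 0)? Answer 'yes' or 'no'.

Answer: no

Derivation:
After press 1 at (2,0):
1 0 0
1 0 0
0 1 0
1 0 1

After press 2 at (0,0):
0 1 0
0 0 0
0 1 0
1 0 1

After press 3 at (2,2):
0 1 0
0 0 1
0 0 1
1 0 0

After press 4 at (1,1):
0 0 0
1 1 0
0 1 1
1 0 0

After press 5 at (0,1):
1 1 1
1 0 0
0 1 1
1 0 0

Lights still on: 7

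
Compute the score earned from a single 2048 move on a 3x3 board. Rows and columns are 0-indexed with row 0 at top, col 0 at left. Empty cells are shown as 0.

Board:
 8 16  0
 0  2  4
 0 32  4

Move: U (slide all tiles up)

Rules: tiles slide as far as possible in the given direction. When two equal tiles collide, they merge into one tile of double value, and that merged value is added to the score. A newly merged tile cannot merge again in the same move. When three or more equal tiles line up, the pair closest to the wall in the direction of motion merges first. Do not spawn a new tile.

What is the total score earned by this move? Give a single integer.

Answer: 8

Derivation:
Slide up:
col 0: [8, 0, 0] -> [8, 0, 0]  score +0 (running 0)
col 1: [16, 2, 32] -> [16, 2, 32]  score +0 (running 0)
col 2: [0, 4, 4] -> [8, 0, 0]  score +8 (running 8)
Board after move:
 8 16  8
 0  2  0
 0 32  0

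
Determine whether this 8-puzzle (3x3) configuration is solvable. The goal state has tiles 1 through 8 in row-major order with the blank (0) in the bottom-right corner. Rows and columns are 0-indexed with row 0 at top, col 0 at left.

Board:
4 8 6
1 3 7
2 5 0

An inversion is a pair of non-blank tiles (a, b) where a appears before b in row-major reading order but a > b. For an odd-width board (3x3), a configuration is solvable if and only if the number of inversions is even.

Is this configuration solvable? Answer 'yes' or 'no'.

Inversions (pairs i<j in row-major order where tile[i] > tile[j] > 0): 16
16 is even, so the puzzle is solvable.

Answer: yes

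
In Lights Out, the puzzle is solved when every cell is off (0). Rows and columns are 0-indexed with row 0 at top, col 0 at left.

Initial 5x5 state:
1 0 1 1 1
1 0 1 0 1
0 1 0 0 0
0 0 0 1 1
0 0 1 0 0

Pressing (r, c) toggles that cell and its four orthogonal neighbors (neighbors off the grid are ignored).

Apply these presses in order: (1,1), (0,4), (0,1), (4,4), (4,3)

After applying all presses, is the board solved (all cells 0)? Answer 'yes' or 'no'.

After press 1 at (1,1):
1 1 1 1 1
0 1 0 0 1
0 0 0 0 0
0 0 0 1 1
0 0 1 0 0

After press 2 at (0,4):
1 1 1 0 0
0 1 0 0 0
0 0 0 0 0
0 0 0 1 1
0 0 1 0 0

After press 3 at (0,1):
0 0 0 0 0
0 0 0 0 0
0 0 0 0 0
0 0 0 1 1
0 0 1 0 0

After press 4 at (4,4):
0 0 0 0 0
0 0 0 0 0
0 0 0 0 0
0 0 0 1 0
0 0 1 1 1

After press 5 at (4,3):
0 0 0 0 0
0 0 0 0 0
0 0 0 0 0
0 0 0 0 0
0 0 0 0 0

Lights still on: 0

Answer: yes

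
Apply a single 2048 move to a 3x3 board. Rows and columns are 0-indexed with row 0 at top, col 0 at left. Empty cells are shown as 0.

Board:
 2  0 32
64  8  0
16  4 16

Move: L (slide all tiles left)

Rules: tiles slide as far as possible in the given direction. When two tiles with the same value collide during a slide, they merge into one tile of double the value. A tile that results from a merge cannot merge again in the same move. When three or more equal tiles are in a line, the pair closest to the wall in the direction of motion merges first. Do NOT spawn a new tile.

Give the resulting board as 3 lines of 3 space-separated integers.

Slide left:
row 0: [2, 0, 32] -> [2, 32, 0]
row 1: [64, 8, 0] -> [64, 8, 0]
row 2: [16, 4, 16] -> [16, 4, 16]

Answer:  2 32  0
64  8  0
16  4 16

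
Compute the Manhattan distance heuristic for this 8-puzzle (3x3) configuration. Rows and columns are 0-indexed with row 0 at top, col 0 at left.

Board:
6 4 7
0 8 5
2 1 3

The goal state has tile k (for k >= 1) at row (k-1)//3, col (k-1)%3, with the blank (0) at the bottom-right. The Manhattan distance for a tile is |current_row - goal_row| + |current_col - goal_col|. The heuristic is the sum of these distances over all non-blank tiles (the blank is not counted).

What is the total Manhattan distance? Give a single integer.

Tile 6: at (0,0), goal (1,2), distance |0-1|+|0-2| = 3
Tile 4: at (0,1), goal (1,0), distance |0-1|+|1-0| = 2
Tile 7: at (0,2), goal (2,0), distance |0-2|+|2-0| = 4
Tile 8: at (1,1), goal (2,1), distance |1-2|+|1-1| = 1
Tile 5: at (1,2), goal (1,1), distance |1-1|+|2-1| = 1
Tile 2: at (2,0), goal (0,1), distance |2-0|+|0-1| = 3
Tile 1: at (2,1), goal (0,0), distance |2-0|+|1-0| = 3
Tile 3: at (2,2), goal (0,2), distance |2-0|+|2-2| = 2
Sum: 3 + 2 + 4 + 1 + 1 + 3 + 3 + 2 = 19

Answer: 19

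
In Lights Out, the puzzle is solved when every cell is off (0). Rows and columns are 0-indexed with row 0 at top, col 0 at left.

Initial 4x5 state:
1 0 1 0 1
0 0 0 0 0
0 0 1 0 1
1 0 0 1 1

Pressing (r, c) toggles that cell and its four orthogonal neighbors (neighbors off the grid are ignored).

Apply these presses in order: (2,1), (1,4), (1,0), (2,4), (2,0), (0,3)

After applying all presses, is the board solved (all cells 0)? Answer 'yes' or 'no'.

After press 1 at (2,1):
1 0 1 0 1
0 1 0 0 0
1 1 0 0 1
1 1 0 1 1

After press 2 at (1,4):
1 0 1 0 0
0 1 0 1 1
1 1 0 0 0
1 1 0 1 1

After press 3 at (1,0):
0 0 1 0 0
1 0 0 1 1
0 1 0 0 0
1 1 0 1 1

After press 4 at (2,4):
0 0 1 0 0
1 0 0 1 0
0 1 0 1 1
1 1 0 1 0

After press 5 at (2,0):
0 0 1 0 0
0 0 0 1 0
1 0 0 1 1
0 1 0 1 0

After press 6 at (0,3):
0 0 0 1 1
0 0 0 0 0
1 0 0 1 1
0 1 0 1 0

Lights still on: 7

Answer: no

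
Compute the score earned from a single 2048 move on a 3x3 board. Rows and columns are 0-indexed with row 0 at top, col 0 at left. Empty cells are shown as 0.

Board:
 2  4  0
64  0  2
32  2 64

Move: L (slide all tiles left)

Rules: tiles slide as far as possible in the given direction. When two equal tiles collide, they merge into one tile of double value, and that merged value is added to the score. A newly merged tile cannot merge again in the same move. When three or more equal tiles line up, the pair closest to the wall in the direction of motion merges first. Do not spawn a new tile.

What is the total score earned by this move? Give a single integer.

Answer: 0

Derivation:
Slide left:
row 0: [2, 4, 0] -> [2, 4, 0]  score +0 (running 0)
row 1: [64, 0, 2] -> [64, 2, 0]  score +0 (running 0)
row 2: [32, 2, 64] -> [32, 2, 64]  score +0 (running 0)
Board after move:
 2  4  0
64  2  0
32  2 64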